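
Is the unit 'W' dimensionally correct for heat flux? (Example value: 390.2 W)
No

heat flux has SI base units: kg / s^3
W does NOT reduce to kg / s^3; a valid unit for heat flux would be e.g. W/m².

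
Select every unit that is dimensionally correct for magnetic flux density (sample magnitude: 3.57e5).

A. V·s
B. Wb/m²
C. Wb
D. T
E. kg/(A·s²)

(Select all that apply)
B, D, E

magnetic flux density has SI base units: kg / (A * s^2)

Checking each option against kg / (A * s^2):
  A. V·s: ✗ does not match
  B. Wb/m²: ✓ matches
  C. Wb: ✗ does not match
  D. T: ✓ matches
  E. kg/(A·s²): ✓ matches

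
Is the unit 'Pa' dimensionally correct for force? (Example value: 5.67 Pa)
No

force has SI base units: kg * m / s^2
Pa does NOT reduce to kg * m / s^2; a valid unit for force would be e.g. N.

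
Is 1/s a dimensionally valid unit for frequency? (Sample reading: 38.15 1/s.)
Yes

frequency has SI base units: 1 / s
1/s reduces to the same SI base units, so it is a valid unit for frequency.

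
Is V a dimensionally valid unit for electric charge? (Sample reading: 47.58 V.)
No

electric charge has SI base units: A * s
V does NOT reduce to A * s; a valid unit for electric charge would be e.g. C.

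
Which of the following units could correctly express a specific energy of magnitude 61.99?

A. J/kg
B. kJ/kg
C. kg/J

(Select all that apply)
A, B

specific energy has SI base units: m^2 / s^2

Checking each option against m^2 / s^2:
  A. J/kg: ✓ matches
  B. kJ/kg: ✓ matches
  C. kg/J: ✗ does not match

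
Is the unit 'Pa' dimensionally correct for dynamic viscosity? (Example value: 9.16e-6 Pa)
No

dynamic viscosity has SI base units: kg / (m * s)
Pa does NOT reduce to kg / (m * s); a valid unit for dynamic viscosity would be e.g. Pa·s.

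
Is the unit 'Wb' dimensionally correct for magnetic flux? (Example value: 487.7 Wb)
Yes

magnetic flux has SI base units: kg * m^2 / (A * s^2)
Wb reduces to the same SI base units, so it is a valid unit for magnetic flux.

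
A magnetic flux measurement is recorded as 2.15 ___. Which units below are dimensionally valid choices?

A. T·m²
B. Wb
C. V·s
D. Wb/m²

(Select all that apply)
A, B, C

magnetic flux has SI base units: kg * m^2 / (A * s^2)

Checking each option against kg * m^2 / (A * s^2):
  A. T·m²: ✓ matches
  B. Wb: ✓ matches
  C. V·s: ✓ matches
  D. Wb/m²: ✗ does not match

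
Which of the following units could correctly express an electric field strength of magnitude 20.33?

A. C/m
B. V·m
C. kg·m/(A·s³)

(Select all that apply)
C

electric field strength has SI base units: kg * m / (A * s^3)

Checking each option against kg * m / (A * s^3):
  A. C/m: ✗ does not match
  B. V·m: ✗ does not match
  C. kg·m/(A·s³): ✓ matches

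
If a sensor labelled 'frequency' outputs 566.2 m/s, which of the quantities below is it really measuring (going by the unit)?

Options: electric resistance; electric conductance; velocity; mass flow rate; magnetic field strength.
velocity

frequency should have units dimensionally equivalent to 1 / s (e.g. Hz).
The given unit 'm/s' reduces to m / s. Of the listed options, that is the dimensionality of velocity.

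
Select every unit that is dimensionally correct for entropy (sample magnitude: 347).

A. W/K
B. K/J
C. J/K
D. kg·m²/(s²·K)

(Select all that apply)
C, D

entropy has SI base units: kg * m^2 / (s^2 * K)

Checking each option against kg * m^2 / (s^2 * K):
  A. W/K: ✗ does not match
  B. K/J: ✗ does not match
  C. J/K: ✓ matches
  D. kg·m²/(s²·K): ✓ matches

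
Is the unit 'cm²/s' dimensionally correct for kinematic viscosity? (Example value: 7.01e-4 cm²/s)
Yes

kinematic viscosity has SI base units: m^2 / s
cm²/s reduces to the same SI base units, so it is a valid unit for kinematic viscosity.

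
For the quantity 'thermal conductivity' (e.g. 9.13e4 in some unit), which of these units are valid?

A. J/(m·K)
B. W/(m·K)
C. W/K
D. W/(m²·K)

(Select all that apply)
B

thermal conductivity has SI base units: kg * m / (s^3 * K)

Checking each option against kg * m / (s^3 * K):
  A. J/(m·K): ✗ does not match
  B. W/(m·K): ✓ matches
  C. W/K: ✗ does not match
  D. W/(m²·K): ✗ does not match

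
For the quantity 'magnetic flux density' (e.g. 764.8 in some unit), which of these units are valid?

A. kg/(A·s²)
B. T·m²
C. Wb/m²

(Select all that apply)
A, C

magnetic flux density has SI base units: kg / (A * s^2)

Checking each option against kg / (A * s^2):
  A. kg/(A·s²): ✓ matches
  B. T·m²: ✗ does not match
  C. Wb/m²: ✓ matches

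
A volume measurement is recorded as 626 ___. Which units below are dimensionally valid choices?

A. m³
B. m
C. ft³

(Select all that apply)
A, C

volume has SI base units: m^3

Checking each option against m^3:
  A. m³: ✓ matches
  B. m: ✗ does not match
  C. ft³: ✓ matches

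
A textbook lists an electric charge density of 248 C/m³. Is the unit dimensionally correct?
Yes

electric charge density has SI base units: A * s / m^3
C/m³ reduces to the same SI base units, so it is a valid unit for electric charge density.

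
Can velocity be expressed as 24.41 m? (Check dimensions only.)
No

velocity has SI base units: m / s
m does NOT reduce to m / s; a valid unit for velocity would be e.g. m/s.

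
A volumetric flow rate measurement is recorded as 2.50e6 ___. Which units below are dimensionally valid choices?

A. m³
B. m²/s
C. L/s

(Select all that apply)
C

volumetric flow rate has SI base units: m^3 / s

Checking each option against m^3 / s:
  A. m³: ✗ does not match
  B. m²/s: ✗ does not match
  C. L/s: ✓ matches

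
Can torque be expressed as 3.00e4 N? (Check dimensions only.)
No

torque has SI base units: kg * m^2 / s^2
N does NOT reduce to kg * m^2 / s^2; a valid unit for torque would be e.g. N·m.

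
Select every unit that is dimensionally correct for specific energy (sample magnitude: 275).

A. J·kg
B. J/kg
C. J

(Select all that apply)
B

specific energy has SI base units: m^2 / s^2

Checking each option against m^2 / s^2:
  A. J·kg: ✗ does not match
  B. J/kg: ✓ matches
  C. J: ✗ does not match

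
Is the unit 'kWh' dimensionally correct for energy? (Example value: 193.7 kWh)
Yes

energy has SI base units: kg * m^2 / s^2
kWh reduces to the same SI base units, so it is a valid unit for energy.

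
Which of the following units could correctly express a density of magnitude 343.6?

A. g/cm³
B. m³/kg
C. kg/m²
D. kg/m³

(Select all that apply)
A, D

density has SI base units: kg / m^3

Checking each option against kg / m^3:
  A. g/cm³: ✓ matches
  B. m³/kg: ✗ does not match
  C. kg/m²: ✗ does not match
  D. kg/m³: ✓ matches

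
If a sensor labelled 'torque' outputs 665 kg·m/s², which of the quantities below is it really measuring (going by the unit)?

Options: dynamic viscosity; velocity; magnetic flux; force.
force

torque should have units dimensionally equivalent to kg * m^2 / s^2 (e.g. N·m).
The given unit 'kg·m/s²' reduces to kg * m / s^2. Of the listed options, that is the dimensionality of force.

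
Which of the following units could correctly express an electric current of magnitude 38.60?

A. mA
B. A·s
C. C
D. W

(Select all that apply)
A

electric current has SI base units: A

Checking each option against A:
  A. mA: ✓ matches
  B. A·s: ✗ does not match
  C. C: ✗ does not match
  D. W: ✗ does not match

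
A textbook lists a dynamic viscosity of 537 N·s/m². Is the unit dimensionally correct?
Yes

dynamic viscosity has SI base units: kg / (m * s)
N·s/m² reduces to the same SI base units, so it is a valid unit for dynamic viscosity.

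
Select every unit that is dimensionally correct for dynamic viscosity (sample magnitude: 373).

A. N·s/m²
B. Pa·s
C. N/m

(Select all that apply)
A, B

dynamic viscosity has SI base units: kg / (m * s)

Checking each option against kg / (m * s):
  A. N·s/m²: ✓ matches
  B. Pa·s: ✓ matches
  C. N/m: ✗ does not match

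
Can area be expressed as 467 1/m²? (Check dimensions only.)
No

area has SI base units: m^2
1/m² does NOT reduce to m^2; a valid unit for area would be e.g. m².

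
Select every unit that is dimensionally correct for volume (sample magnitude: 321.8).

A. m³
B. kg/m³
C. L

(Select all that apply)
A, C

volume has SI base units: m^3

Checking each option against m^3:
  A. m³: ✓ matches
  B. kg/m³: ✗ does not match
  C. L: ✓ matches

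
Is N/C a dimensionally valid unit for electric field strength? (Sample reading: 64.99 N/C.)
Yes

electric field strength has SI base units: kg * m / (A * s^3)
N/C reduces to the same SI base units, so it is a valid unit for electric field strength.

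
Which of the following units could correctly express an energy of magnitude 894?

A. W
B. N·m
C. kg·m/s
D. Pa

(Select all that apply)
B

energy has SI base units: kg * m^2 / s^2

Checking each option against kg * m^2 / s^2:
  A. W: ✗ does not match
  B. N·m: ✓ matches
  C. kg·m/s: ✗ does not match
  D. Pa: ✗ does not match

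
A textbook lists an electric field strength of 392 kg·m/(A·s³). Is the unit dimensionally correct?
Yes

electric field strength has SI base units: kg * m / (A * s^3)
kg·m/(A·s³) reduces to the same SI base units, so it is a valid unit for electric field strength.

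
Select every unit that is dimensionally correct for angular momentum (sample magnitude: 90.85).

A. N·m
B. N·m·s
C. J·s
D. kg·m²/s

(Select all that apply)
B, C, D

angular momentum has SI base units: kg * m^2 / s

Checking each option against kg * m^2 / s:
  A. N·m: ✗ does not match
  B. N·m·s: ✓ matches
  C. J·s: ✓ matches
  D. kg·m²/s: ✓ matches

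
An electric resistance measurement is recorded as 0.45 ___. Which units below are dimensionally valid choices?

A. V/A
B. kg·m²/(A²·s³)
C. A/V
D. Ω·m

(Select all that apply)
A, B

electric resistance has SI base units: kg * m^2 / (A^2 * s^3)

Checking each option against kg * m^2 / (A^2 * s^3):
  A. V/A: ✓ matches
  B. kg·m²/(A²·s³): ✓ matches
  C. A/V: ✗ does not match
  D. Ω·m: ✗ does not match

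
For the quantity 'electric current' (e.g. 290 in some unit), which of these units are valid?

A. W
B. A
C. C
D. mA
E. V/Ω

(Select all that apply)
B, D, E

electric current has SI base units: A

Checking each option against A:
  A. W: ✗ does not match
  B. A: ✓ matches
  C. C: ✗ does not match
  D. mA: ✓ matches
  E. V/Ω: ✓ matches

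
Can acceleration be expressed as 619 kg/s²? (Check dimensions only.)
No

acceleration has SI base units: m / s^2
kg/s² does NOT reduce to m / s^2; a valid unit for acceleration would be e.g. m/s².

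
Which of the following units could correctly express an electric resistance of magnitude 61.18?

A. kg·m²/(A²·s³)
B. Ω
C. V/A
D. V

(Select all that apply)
A, B, C

electric resistance has SI base units: kg * m^2 / (A^2 * s^3)

Checking each option against kg * m^2 / (A^2 * s^3):
  A. kg·m²/(A²·s³): ✓ matches
  B. Ω: ✓ matches
  C. V/A: ✓ matches
  D. V: ✗ does not match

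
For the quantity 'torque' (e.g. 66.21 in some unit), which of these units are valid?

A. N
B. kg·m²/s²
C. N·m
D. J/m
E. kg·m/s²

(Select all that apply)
B, C

torque has SI base units: kg * m^2 / s^2

Checking each option against kg * m^2 / s^2:
  A. N: ✗ does not match
  B. kg·m²/s²: ✓ matches
  C. N·m: ✓ matches
  D. J/m: ✗ does not match
  E. kg·m/s²: ✗ does not match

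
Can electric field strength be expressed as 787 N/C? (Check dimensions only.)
Yes

electric field strength has SI base units: kg * m / (A * s^3)
N/C reduces to the same SI base units, so it is a valid unit for electric field strength.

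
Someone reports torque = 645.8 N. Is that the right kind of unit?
No

torque has SI base units: kg * m^2 / s^2
N does NOT reduce to kg * m^2 / s^2; a valid unit for torque would be e.g. N·m.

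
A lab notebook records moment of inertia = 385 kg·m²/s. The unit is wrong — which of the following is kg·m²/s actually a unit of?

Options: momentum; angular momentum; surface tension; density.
angular momentum

moment of inertia should have units dimensionally equivalent to kg * m^2 (e.g. kg·m²).
The given unit 'kg·m²/s' reduces to kg * m^2 / s. Of the listed options, that is the dimensionality of angular momentum.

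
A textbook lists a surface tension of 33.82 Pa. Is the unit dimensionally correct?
No

surface tension has SI base units: kg / s^2
Pa does NOT reduce to kg / s^2; a valid unit for surface tension would be e.g. N/m.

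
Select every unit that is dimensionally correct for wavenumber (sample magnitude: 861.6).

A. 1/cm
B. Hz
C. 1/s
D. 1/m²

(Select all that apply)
A

wavenumber has SI base units: 1 / m

Checking each option against 1 / m:
  A. 1/cm: ✓ matches
  B. Hz: ✗ does not match
  C. 1/s: ✗ does not match
  D. 1/m²: ✗ does not match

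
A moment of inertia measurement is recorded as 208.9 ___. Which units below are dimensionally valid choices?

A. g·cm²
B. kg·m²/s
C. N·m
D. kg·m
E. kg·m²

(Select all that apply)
A, E

moment of inertia has SI base units: kg * m^2

Checking each option against kg * m^2:
  A. g·cm²: ✓ matches
  B. kg·m²/s: ✗ does not match
  C. N·m: ✗ does not match
  D. kg·m: ✗ does not match
  E. kg·m²: ✓ matches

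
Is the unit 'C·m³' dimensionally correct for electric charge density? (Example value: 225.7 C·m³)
No

electric charge density has SI base units: A * s / m^3
C·m³ does NOT reduce to A * s / m^3; a valid unit for electric charge density would be e.g. C/m³.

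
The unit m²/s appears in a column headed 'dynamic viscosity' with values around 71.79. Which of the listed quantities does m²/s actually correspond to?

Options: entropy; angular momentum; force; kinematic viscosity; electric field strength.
kinematic viscosity

dynamic viscosity should have units dimensionally equivalent to kg / (m * s) (e.g. Pa·s).
The given unit 'm²/s' reduces to m^2 / s. Of the listed options, that is the dimensionality of kinematic viscosity.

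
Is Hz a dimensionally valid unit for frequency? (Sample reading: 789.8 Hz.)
Yes

frequency has SI base units: 1 / s
Hz reduces to the same SI base units, so it is a valid unit for frequency.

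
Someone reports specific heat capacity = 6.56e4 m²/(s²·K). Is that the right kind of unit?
Yes

specific heat capacity has SI base units: m^2 / (s^2 * K)
m²/(s²·K) reduces to the same SI base units, so it is a valid unit for specific heat capacity.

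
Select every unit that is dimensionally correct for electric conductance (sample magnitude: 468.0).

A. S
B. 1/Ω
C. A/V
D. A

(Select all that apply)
A, B, C

electric conductance has SI base units: A^2 * s^3 / (kg * m^2)

Checking each option against A^2 * s^3 / (kg * m^2):
  A. S: ✓ matches
  B. 1/Ω: ✓ matches
  C. A/V: ✓ matches
  D. A: ✗ does not match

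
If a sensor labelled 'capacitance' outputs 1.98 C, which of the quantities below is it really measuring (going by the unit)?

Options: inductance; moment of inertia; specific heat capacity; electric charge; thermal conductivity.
electric charge

capacitance should have units dimensionally equivalent to A^2 * s^4 / (kg * m^2) (e.g. F).
The given unit 'C' reduces to A * s. Of the listed options, that is the dimensionality of electric charge.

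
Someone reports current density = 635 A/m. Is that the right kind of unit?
No

current density has SI base units: A / m^2
A/m does NOT reduce to A / m^2; a valid unit for current density would be e.g. A/m².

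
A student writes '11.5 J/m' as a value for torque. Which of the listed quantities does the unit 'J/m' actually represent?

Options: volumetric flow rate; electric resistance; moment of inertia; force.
force

torque should have units dimensionally equivalent to kg * m^2 / s^2 (e.g. N·m).
The given unit 'J/m' reduces to kg * m / s^2. Of the listed options, that is the dimensionality of force.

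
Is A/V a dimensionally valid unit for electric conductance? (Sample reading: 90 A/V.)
Yes

electric conductance has SI base units: A^2 * s^3 / (kg * m^2)
A/V reduces to the same SI base units, so it is a valid unit for electric conductance.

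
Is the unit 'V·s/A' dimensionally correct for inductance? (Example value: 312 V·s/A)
Yes

inductance has SI base units: kg * m^2 / (A^2 * s^2)
V·s/A reduces to the same SI base units, so it is a valid unit for inductance.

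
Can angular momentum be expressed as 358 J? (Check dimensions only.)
No

angular momentum has SI base units: kg * m^2 / s
J does NOT reduce to kg * m^2 / s; a valid unit for angular momentum would be e.g. kg·m²/s.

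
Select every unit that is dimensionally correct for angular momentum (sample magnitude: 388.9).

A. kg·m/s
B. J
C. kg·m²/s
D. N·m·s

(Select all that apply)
C, D

angular momentum has SI base units: kg * m^2 / s

Checking each option against kg * m^2 / s:
  A. kg·m/s: ✗ does not match
  B. J: ✗ does not match
  C. kg·m²/s: ✓ matches
  D. N·m·s: ✓ matches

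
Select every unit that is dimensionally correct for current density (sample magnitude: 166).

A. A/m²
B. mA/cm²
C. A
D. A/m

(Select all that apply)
A, B

current density has SI base units: A / m^2

Checking each option against A / m^2:
  A. A/m²: ✓ matches
  B. mA/cm²: ✓ matches
  C. A: ✗ does not match
  D. A/m: ✗ does not match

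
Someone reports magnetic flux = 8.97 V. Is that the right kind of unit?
No

magnetic flux has SI base units: kg * m^2 / (A * s^2)
V does NOT reduce to kg * m^2 / (A * s^2); a valid unit for magnetic flux would be e.g. Wb.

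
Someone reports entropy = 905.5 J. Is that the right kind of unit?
No

entropy has SI base units: kg * m^2 / (s^2 * K)
J does NOT reduce to kg * m^2 / (s^2 * K); a valid unit for entropy would be e.g. J/K.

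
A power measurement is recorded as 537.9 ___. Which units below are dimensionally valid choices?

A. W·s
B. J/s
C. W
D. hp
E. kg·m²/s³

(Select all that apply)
B, C, D, E

power has SI base units: kg * m^2 / s^3

Checking each option against kg * m^2 / s^3:
  A. W·s: ✗ does not match
  B. J/s: ✓ matches
  C. W: ✓ matches
  D. hp: ✓ matches
  E. kg·m²/s³: ✓ matches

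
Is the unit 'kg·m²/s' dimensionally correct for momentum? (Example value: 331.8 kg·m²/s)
No

momentum has SI base units: kg * m / s
kg·m²/s does NOT reduce to kg * m / s; a valid unit for momentum would be e.g. kg·m/s.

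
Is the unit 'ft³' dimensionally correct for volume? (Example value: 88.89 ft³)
Yes

volume has SI base units: m^3
ft³ reduces to the same SI base units, so it is a valid unit for volume.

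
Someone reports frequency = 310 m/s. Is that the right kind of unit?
No

frequency has SI base units: 1 / s
m/s does NOT reduce to 1 / s; a valid unit for frequency would be e.g. Hz.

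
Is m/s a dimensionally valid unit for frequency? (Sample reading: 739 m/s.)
No

frequency has SI base units: 1 / s
m/s does NOT reduce to 1 / s; a valid unit for frequency would be e.g. Hz.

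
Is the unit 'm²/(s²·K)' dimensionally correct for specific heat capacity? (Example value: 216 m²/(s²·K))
Yes

specific heat capacity has SI base units: m^2 / (s^2 * K)
m²/(s²·K) reduces to the same SI base units, so it is a valid unit for specific heat capacity.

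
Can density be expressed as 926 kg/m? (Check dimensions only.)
No

density has SI base units: kg / m^3
kg/m does NOT reduce to kg / m^3; a valid unit for density would be e.g. kg/m³.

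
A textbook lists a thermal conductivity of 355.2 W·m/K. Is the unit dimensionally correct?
No

thermal conductivity has SI base units: kg * m / (s^3 * K)
W·m/K does NOT reduce to kg * m / (s^3 * K); a valid unit for thermal conductivity would be e.g. W/(m·K).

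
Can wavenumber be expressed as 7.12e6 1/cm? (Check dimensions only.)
Yes

wavenumber has SI base units: 1 / m
1/cm reduces to the same SI base units, so it is a valid unit for wavenumber.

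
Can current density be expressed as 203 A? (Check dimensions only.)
No

current density has SI base units: A / m^2
A does NOT reduce to A / m^2; a valid unit for current density would be e.g. A/m².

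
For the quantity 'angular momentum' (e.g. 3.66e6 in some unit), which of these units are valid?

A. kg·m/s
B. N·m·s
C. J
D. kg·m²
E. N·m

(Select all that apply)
B

angular momentum has SI base units: kg * m^2 / s

Checking each option against kg * m^2 / s:
  A. kg·m/s: ✗ does not match
  B. N·m·s: ✓ matches
  C. J: ✗ does not match
  D. kg·m²: ✗ does not match
  E. N·m: ✗ does not match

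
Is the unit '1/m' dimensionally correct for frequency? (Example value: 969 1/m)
No

frequency has SI base units: 1 / s
1/m does NOT reduce to 1 / s; a valid unit for frequency would be e.g. Hz.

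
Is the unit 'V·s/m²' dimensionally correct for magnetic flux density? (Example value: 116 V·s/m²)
Yes

magnetic flux density has SI base units: kg / (A * s^2)
V·s/m² reduces to the same SI base units, so it is a valid unit for magnetic flux density.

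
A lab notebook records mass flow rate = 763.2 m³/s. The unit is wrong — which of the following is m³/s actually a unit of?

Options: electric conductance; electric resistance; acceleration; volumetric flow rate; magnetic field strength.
volumetric flow rate

mass flow rate should have units dimensionally equivalent to kg / s (e.g. kg/s).
The given unit 'm³/s' reduces to m^3 / s. Of the listed options, that is the dimensionality of volumetric flow rate.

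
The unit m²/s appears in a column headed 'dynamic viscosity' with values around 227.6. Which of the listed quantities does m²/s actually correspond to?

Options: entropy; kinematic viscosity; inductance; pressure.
kinematic viscosity

dynamic viscosity should have units dimensionally equivalent to kg / (m * s) (e.g. Pa·s).
The given unit 'm²/s' reduces to m^2 / s. Of the listed options, that is the dimensionality of kinematic viscosity.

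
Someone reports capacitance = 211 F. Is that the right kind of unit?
Yes

capacitance has SI base units: A^2 * s^4 / (kg * m^2)
F reduces to the same SI base units, so it is a valid unit for capacitance.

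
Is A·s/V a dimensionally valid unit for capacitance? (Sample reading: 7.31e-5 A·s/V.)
Yes

capacitance has SI base units: A^2 * s^4 / (kg * m^2)
A·s/V reduces to the same SI base units, so it is a valid unit for capacitance.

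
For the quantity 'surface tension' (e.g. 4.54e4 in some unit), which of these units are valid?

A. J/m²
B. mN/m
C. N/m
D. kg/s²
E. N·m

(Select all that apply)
A, B, C, D

surface tension has SI base units: kg / s^2

Checking each option against kg / s^2:
  A. J/m²: ✓ matches
  B. mN/m: ✓ matches
  C. N/m: ✓ matches
  D. kg/s²: ✓ matches
  E. N·m: ✗ does not match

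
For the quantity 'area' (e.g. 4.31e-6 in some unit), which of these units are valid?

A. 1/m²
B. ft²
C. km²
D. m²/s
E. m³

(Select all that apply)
B, C

area has SI base units: m^2

Checking each option against m^2:
  A. 1/m²: ✗ does not match
  B. ft²: ✓ matches
  C. km²: ✓ matches
  D. m²/s: ✗ does not match
  E. m³: ✗ does not match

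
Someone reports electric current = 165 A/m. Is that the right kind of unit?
No

electric current has SI base units: A
A/m does NOT reduce to A; a valid unit for electric current would be e.g. A.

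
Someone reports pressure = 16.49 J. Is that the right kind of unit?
No

pressure has SI base units: kg / (m * s^2)
J does NOT reduce to kg / (m * s^2); a valid unit for pressure would be e.g. Pa.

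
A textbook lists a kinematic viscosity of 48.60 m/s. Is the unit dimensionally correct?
No

kinematic viscosity has SI base units: m^2 / s
m/s does NOT reduce to m^2 / s; a valid unit for kinematic viscosity would be e.g. m²/s.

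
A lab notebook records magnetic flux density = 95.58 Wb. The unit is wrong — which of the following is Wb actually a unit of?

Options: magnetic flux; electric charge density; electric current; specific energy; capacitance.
magnetic flux

magnetic flux density should have units dimensionally equivalent to kg / (A * s^2) (e.g. T).
The given unit 'Wb' reduces to kg * m^2 / (A * s^2). Of the listed options, that is the dimensionality of magnetic flux.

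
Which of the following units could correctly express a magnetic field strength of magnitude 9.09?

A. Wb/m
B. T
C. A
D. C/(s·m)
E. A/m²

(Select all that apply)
D

magnetic field strength has SI base units: A / m

Checking each option against A / m:
  A. Wb/m: ✗ does not match
  B. T: ✗ does not match
  C. A: ✗ does not match
  D. C/(s·m): ✓ matches
  E. A/m²: ✗ does not match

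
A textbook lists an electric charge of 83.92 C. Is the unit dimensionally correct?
Yes

electric charge has SI base units: A * s
C reduces to the same SI base units, so it is a valid unit for electric charge.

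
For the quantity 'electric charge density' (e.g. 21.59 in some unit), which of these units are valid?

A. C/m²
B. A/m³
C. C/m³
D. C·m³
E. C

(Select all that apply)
C

electric charge density has SI base units: A * s / m^3

Checking each option against A * s / m^3:
  A. C/m²: ✗ does not match
  B. A/m³: ✗ does not match
  C. C/m³: ✓ matches
  D. C·m³: ✗ does not match
  E. C: ✗ does not match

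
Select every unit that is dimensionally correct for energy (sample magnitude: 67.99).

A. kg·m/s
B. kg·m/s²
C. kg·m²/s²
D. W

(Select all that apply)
C

energy has SI base units: kg * m^2 / s^2

Checking each option against kg * m^2 / s^2:
  A. kg·m/s: ✗ does not match
  B. kg·m/s²: ✗ does not match
  C. kg·m²/s²: ✓ matches
  D. W: ✗ does not match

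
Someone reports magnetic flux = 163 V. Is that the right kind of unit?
No

magnetic flux has SI base units: kg * m^2 / (A * s^2)
V does NOT reduce to kg * m^2 / (A * s^2); a valid unit for magnetic flux would be e.g. Wb.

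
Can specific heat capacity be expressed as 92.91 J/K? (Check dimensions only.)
No

specific heat capacity has SI base units: m^2 / (s^2 * K)
J/K does NOT reduce to m^2 / (s^2 * K); a valid unit for specific heat capacity would be e.g. J/(kg·K).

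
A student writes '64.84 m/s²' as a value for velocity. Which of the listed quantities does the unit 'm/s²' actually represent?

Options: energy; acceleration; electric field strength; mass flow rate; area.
acceleration

velocity should have units dimensionally equivalent to m / s (e.g. m/s).
The given unit 'm/s²' reduces to m / s^2. Of the listed options, that is the dimensionality of acceleration.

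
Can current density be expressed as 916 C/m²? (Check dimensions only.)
No

current density has SI base units: A / m^2
C/m² does NOT reduce to A / m^2; a valid unit for current density would be e.g. A/m².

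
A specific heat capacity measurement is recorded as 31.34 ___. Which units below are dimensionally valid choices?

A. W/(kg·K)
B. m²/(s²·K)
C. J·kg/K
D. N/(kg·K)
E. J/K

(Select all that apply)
B

specific heat capacity has SI base units: m^2 / (s^2 * K)

Checking each option against m^2 / (s^2 * K):
  A. W/(kg·K): ✗ does not match
  B. m²/(s²·K): ✓ matches
  C. J·kg/K: ✗ does not match
  D. N/(kg·K): ✗ does not match
  E. J/K: ✗ does not match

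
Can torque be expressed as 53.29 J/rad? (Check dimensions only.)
Yes

torque has SI base units: kg * m^2 / s^2
J/rad reduces to the same SI base units, so it is a valid unit for torque.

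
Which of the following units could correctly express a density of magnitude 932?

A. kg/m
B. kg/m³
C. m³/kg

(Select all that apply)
B

density has SI base units: kg / m^3

Checking each option against kg / m^3:
  A. kg/m: ✗ does not match
  B. kg/m³: ✓ matches
  C. m³/kg: ✗ does not match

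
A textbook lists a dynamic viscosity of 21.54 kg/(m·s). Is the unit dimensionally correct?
Yes

dynamic viscosity has SI base units: kg / (m * s)
kg/(m·s) reduces to the same SI base units, so it is a valid unit for dynamic viscosity.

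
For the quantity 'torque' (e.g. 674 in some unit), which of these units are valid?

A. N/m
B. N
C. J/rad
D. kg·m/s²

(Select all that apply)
C

torque has SI base units: kg * m^2 / s^2

Checking each option against kg * m^2 / s^2:
  A. N/m: ✗ does not match
  B. N: ✗ does not match
  C. J/rad: ✓ matches
  D. kg·m/s²: ✗ does not match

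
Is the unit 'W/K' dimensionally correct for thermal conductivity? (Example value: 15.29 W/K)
No

thermal conductivity has SI base units: kg * m / (s^3 * K)
W/K does NOT reduce to kg * m / (s^3 * K); a valid unit for thermal conductivity would be e.g. W/(m·K).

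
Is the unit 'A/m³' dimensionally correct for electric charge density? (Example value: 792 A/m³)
No

electric charge density has SI base units: A * s / m^3
A/m³ does NOT reduce to A * s / m^3; a valid unit for electric charge density would be e.g. C/m³.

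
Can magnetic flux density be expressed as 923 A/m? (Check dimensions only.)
No

magnetic flux density has SI base units: kg / (A * s^2)
A/m does NOT reduce to kg / (A * s^2); a valid unit for magnetic flux density would be e.g. T.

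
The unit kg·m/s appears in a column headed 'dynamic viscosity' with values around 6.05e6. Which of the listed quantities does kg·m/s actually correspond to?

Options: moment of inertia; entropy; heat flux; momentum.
momentum

dynamic viscosity should have units dimensionally equivalent to kg / (m * s) (e.g. Pa·s).
The given unit 'kg·m/s' reduces to kg * m / s. Of the listed options, that is the dimensionality of momentum.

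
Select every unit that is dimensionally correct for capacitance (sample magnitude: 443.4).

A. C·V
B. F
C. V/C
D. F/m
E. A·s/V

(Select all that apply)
B, E

capacitance has SI base units: A^2 * s^4 / (kg * m^2)

Checking each option against A^2 * s^4 / (kg * m^2):
  A. C·V: ✗ does not match
  B. F: ✓ matches
  C. V/C: ✗ does not match
  D. F/m: ✗ does not match
  E. A·s/V: ✓ matches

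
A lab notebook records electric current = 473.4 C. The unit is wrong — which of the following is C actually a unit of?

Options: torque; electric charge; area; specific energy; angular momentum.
electric charge

electric current should have units dimensionally equivalent to A (e.g. A).
The given unit 'C' reduces to A * s. Of the listed options, that is the dimensionality of electric charge.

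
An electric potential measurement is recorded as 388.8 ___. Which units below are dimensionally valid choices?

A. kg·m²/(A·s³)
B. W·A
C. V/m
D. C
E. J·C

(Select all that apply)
A

electric potential has SI base units: kg * m^2 / (A * s^3)

Checking each option against kg * m^2 / (A * s^3):
  A. kg·m²/(A·s³): ✓ matches
  B. W·A: ✗ does not match
  C. V/m: ✗ does not match
  D. C: ✗ does not match
  E. J·C: ✗ does not match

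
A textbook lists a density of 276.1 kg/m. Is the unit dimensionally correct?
No

density has SI base units: kg / m^3
kg/m does NOT reduce to kg / m^3; a valid unit for density would be e.g. kg/m³.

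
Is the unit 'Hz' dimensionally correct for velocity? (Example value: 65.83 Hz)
No

velocity has SI base units: m / s
Hz does NOT reduce to m / s; a valid unit for velocity would be e.g. m/s.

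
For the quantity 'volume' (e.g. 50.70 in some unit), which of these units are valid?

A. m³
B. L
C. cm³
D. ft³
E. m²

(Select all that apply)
A, B, C, D

volume has SI base units: m^3

Checking each option against m^3:
  A. m³: ✓ matches
  B. L: ✓ matches
  C. cm³: ✓ matches
  D. ft³: ✓ matches
  E. m²: ✗ does not match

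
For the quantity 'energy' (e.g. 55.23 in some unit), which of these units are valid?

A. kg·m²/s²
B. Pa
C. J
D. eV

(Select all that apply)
A, C, D

energy has SI base units: kg * m^2 / s^2

Checking each option against kg * m^2 / s^2:
  A. kg·m²/s²: ✓ matches
  B. Pa: ✗ does not match
  C. J: ✓ matches
  D. eV: ✓ matches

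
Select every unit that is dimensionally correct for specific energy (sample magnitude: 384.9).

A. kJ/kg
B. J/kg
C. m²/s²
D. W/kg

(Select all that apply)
A, B, C

specific energy has SI base units: m^2 / s^2

Checking each option against m^2 / s^2:
  A. kJ/kg: ✓ matches
  B. J/kg: ✓ matches
  C. m²/s²: ✓ matches
  D. W/kg: ✗ does not match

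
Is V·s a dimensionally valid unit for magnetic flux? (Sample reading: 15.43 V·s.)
Yes

magnetic flux has SI base units: kg * m^2 / (A * s^2)
V·s reduces to the same SI base units, so it is a valid unit for magnetic flux.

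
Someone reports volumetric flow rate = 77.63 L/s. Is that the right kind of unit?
Yes

volumetric flow rate has SI base units: m^3 / s
L/s reduces to the same SI base units, so it is a valid unit for volumetric flow rate.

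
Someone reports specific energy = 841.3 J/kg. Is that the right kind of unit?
Yes

specific energy has SI base units: m^2 / s^2
J/kg reduces to the same SI base units, so it is a valid unit for specific energy.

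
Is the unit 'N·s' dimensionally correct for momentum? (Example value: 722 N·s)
Yes

momentum has SI base units: kg * m / s
N·s reduces to the same SI base units, so it is a valid unit for momentum.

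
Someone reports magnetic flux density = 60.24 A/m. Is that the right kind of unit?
No

magnetic flux density has SI base units: kg / (A * s^2)
A/m does NOT reduce to kg / (A * s^2); a valid unit for magnetic flux density would be e.g. T.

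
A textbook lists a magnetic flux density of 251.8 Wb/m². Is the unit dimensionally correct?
Yes

magnetic flux density has SI base units: kg / (A * s^2)
Wb/m² reduces to the same SI base units, so it is a valid unit for magnetic flux density.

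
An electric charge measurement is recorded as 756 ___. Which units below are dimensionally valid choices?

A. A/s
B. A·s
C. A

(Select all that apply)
B

electric charge has SI base units: A * s

Checking each option against A * s:
  A. A/s: ✗ does not match
  B. A·s: ✓ matches
  C. A: ✗ does not match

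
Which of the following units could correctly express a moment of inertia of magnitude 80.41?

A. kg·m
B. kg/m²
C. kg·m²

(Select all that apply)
C

moment of inertia has SI base units: kg * m^2

Checking each option against kg * m^2:
  A. kg·m: ✗ does not match
  B. kg/m²: ✗ does not match
  C. kg·m²: ✓ matches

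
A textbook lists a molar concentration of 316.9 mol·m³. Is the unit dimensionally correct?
No

molar concentration has SI base units: mol / m^3
mol·m³ does NOT reduce to mol / m^3; a valid unit for molar concentration would be e.g. mol/m³.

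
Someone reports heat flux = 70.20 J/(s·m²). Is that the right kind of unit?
Yes

heat flux has SI base units: kg / s^3
J/(s·m²) reduces to the same SI base units, so it is a valid unit for heat flux.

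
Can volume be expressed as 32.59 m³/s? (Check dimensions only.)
No

volume has SI base units: m^3
m³/s does NOT reduce to m^3; a valid unit for volume would be e.g. m³.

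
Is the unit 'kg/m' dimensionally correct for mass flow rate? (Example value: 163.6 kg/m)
No

mass flow rate has SI base units: kg / s
kg/m does NOT reduce to kg / s; a valid unit for mass flow rate would be e.g. kg/s.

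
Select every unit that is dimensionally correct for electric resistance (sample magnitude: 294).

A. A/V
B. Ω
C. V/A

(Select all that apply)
B, C

electric resistance has SI base units: kg * m^2 / (A^2 * s^3)

Checking each option against kg * m^2 / (A^2 * s^3):
  A. A/V: ✗ does not match
  B. Ω: ✓ matches
  C. V/A: ✓ matches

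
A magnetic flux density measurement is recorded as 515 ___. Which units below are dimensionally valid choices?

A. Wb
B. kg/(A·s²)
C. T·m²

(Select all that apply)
B

magnetic flux density has SI base units: kg / (A * s^2)

Checking each option against kg / (A * s^2):
  A. Wb: ✗ does not match
  B. kg/(A·s²): ✓ matches
  C. T·m²: ✗ does not match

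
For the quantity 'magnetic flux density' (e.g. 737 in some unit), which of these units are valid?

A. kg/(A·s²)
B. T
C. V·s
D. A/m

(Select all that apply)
A, B

magnetic flux density has SI base units: kg / (A * s^2)

Checking each option against kg / (A * s^2):
  A. kg/(A·s²): ✓ matches
  B. T: ✓ matches
  C. V·s: ✗ does not match
  D. A/m: ✗ does not match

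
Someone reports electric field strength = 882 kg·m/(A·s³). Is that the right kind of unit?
Yes

electric field strength has SI base units: kg * m / (A * s^3)
kg·m/(A·s³) reduces to the same SI base units, so it is a valid unit for electric field strength.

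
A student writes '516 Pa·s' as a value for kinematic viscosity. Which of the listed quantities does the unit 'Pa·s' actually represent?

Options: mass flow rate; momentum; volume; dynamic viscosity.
dynamic viscosity

kinematic viscosity should have units dimensionally equivalent to m^2 / s (e.g. m²/s).
The given unit 'Pa·s' reduces to kg / (m * s). Of the listed options, that is the dimensionality of dynamic viscosity.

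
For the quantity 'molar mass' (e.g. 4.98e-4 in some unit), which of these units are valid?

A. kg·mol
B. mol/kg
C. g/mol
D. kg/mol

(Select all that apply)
C, D

molar mass has SI base units: kg / mol

Checking each option against kg / mol:
  A. kg·mol: ✗ does not match
  B. mol/kg: ✗ does not match
  C. g/mol: ✓ matches
  D. kg/mol: ✓ matches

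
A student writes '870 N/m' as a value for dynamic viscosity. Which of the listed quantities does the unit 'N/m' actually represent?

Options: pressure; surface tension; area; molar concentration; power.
surface tension

dynamic viscosity should have units dimensionally equivalent to kg / (m * s) (e.g. Pa·s).
The given unit 'N/m' reduces to kg / s^2. Of the listed options, that is the dimensionality of surface tension.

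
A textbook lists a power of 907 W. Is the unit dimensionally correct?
Yes

power has SI base units: kg * m^2 / s^3
W reduces to the same SI base units, so it is a valid unit for power.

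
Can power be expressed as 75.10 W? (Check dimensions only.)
Yes

power has SI base units: kg * m^2 / s^3
W reduces to the same SI base units, so it is a valid unit for power.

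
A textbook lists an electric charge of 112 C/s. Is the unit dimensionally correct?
No

electric charge has SI base units: A * s
C/s does NOT reduce to A * s; a valid unit for electric charge would be e.g. C.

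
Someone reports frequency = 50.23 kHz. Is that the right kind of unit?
Yes

frequency has SI base units: 1 / s
kHz reduces to the same SI base units, so it is a valid unit for frequency.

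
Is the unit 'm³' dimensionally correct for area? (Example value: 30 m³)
No

area has SI base units: m^2
m³ does NOT reduce to m^2; a valid unit for area would be e.g. m².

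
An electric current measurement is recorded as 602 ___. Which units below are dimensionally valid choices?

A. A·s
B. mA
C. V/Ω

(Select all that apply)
B, C

electric current has SI base units: A

Checking each option against A:
  A. A·s: ✗ does not match
  B. mA: ✓ matches
  C. V/Ω: ✓ matches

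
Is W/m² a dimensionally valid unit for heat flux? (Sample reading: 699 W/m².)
Yes

heat flux has SI base units: kg / s^3
W/m² reduces to the same SI base units, so it is a valid unit for heat flux.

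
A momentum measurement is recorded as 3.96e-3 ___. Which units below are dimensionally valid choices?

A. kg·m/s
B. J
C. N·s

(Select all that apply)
A, C

momentum has SI base units: kg * m / s

Checking each option against kg * m / s:
  A. kg·m/s: ✓ matches
  B. J: ✗ does not match
  C. N·s: ✓ matches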